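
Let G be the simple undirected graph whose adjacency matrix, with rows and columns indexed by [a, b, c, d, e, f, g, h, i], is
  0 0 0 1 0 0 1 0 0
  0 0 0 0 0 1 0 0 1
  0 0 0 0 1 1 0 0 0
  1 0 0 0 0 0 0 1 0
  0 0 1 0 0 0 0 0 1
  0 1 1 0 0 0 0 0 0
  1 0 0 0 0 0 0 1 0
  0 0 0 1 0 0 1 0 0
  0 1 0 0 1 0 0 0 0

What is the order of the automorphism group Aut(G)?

80

G has two connected components, {b, c, e, f, i} and {a, d, g, h}; each is 2-regular, so G = C_5 ⊔ C_4. The components are non-isomorphic (different sizes), so Aut(G) = Aut(C_5) × Aut(C_4) = D_5 × D_4 of order 10·8 = 80.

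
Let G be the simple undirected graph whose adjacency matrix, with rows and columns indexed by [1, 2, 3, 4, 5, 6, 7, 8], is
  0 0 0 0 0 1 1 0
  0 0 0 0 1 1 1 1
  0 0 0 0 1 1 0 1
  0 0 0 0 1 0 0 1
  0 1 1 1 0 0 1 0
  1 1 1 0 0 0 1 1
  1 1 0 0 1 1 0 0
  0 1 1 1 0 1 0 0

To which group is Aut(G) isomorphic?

Degrees alone do not determine every vertex (e.g. 1 and 4 both have degree 2), but their neighbour-degree multisets differ: N(1) has degrees [4, 5] while N(4) has degrees [4, 4]. Repeating this refinement separates all vertices, so the only automorphism is the identity.

{e}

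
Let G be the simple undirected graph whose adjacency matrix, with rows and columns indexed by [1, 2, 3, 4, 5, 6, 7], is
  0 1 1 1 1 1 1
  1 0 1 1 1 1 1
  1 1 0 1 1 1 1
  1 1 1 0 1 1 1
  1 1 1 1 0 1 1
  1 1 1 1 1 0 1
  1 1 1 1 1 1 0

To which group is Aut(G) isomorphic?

Every vertex has degree 6, so G is the complete graph K_7. Any permutation of the 7 vertices preserves K_7, so Aut(K_7) = S_7 of order 7! = 5040.

the symmetric group on 7 letters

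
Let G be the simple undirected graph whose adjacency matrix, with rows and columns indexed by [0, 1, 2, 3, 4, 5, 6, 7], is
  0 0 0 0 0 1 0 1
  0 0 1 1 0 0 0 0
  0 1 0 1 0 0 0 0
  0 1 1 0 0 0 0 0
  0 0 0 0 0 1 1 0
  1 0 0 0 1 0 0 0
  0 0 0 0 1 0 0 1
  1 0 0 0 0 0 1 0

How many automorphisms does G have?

G has two connected components, {0, 4, 5, 6, 7} and {1, 2, 3}; each is 2-regular, so G = C_5 ⊔ C_3. No automorphism exchanges components of different sizes, hence Aut(G) is the direct product D_3 × D_5, order 60.

60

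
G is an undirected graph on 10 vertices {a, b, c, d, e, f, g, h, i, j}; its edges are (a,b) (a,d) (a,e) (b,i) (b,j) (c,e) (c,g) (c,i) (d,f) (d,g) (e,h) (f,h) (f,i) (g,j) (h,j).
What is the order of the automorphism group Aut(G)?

G is 3-regular on 10 vertices with no triangles and no 4-cycles (girth 5): this is the Petersen graph. It is a classical fact that the Petersen graph has automorphism group S_5 (order 120), arising from its description as the Kneser graph K(5,2).

120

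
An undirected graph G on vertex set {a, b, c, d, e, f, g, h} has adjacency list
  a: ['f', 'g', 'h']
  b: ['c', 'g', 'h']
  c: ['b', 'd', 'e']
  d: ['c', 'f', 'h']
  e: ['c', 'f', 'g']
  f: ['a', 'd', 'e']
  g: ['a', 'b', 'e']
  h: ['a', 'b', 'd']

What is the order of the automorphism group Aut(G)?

G is 3-regular and bipartite on 2^3 = 8 vertices with girth 4; it is the hypercube graph Q_3. The symmetry group of the 3-cube is the hyperoctahedral group B_3 = Z_2 ≀ S_3, of order 2^3·3! = 48.

48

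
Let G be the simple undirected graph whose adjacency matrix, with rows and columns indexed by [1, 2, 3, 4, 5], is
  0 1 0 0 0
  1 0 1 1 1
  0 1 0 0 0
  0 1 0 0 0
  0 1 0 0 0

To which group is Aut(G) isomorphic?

the symmetric group on 4 letters

Vertex 2 has degree 4 and every other vertex has degree 1, so G is the star K_{1,4} with centre 2. The 4 leaves are pairwise interchangeable while the centre is fixed, giving Aut(G) = S_4.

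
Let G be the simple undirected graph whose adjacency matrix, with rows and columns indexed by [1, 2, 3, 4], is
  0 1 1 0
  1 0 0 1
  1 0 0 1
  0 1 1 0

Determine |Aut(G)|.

G is 2-regular and bipartite on 2^2 = 4 vertices with girth 4; it is the hypercube graph Q_2. The symmetry group of the 2-cube is the hyperoctahedral group B_2 = Z_2 ≀ S_2, of order 2^2·2! = 8.

8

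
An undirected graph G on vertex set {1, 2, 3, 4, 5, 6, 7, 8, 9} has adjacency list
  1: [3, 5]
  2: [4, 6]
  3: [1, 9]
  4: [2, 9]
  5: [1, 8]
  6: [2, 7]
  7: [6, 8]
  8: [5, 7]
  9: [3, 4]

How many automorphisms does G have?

18

Every vertex has degree 2 and the graph is connected, so G is the 9-cycle C_9. C_9 has 9 rotations and 9 reflections, so Aut(C_9) ≅ D_9 of order 18.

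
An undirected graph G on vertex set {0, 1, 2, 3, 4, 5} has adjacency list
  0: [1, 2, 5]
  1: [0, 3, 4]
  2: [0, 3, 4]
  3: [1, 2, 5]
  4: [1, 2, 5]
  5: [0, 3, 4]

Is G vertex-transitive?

Yes

G is 3-regular and bipartite with parts {0, 3, 4} and {1, 2, 5} (each part is independent and every cross-pair is an edge), so G = K_{3,3}. Each part can be permuted independently (S_3 × S_3) and the two equal-size parts can also be swapped, giving (S_3 × S_3) ⋊ Z_2 of order 2·(3!)² = 72. This group acts transitively on the 6 vertices.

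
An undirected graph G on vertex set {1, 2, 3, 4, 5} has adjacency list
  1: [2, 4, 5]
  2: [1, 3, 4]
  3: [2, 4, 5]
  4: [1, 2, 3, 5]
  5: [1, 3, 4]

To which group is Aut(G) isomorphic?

the dihedral group of order 8

Vertex 4 is the unique vertex of degree 4; the remaining 4 vertices each have degree 3 and induce a cycle, so G is the wheel on 5 vertices with hub 4. Every automorphism fixes the hub and acts on the rim 4-cycle, so Aut(G) ≅ Aut(C_4) = D_4 of order 8.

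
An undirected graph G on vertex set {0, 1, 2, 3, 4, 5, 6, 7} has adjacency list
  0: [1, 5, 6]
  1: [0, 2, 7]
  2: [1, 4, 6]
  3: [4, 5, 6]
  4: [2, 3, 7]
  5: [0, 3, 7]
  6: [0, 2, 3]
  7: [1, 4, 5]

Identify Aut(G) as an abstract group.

G is 3-regular and bipartite on 2^3 = 8 vertices with girth 4; it is the hypercube graph Q_3. Aut(Q_3) consists of the signed permutations of the 3 coordinate axes: 3! permutations times 2^3 sign flips, so |Aut| = 2^3·3! = 48.

Z_2^3 ⋊ S_3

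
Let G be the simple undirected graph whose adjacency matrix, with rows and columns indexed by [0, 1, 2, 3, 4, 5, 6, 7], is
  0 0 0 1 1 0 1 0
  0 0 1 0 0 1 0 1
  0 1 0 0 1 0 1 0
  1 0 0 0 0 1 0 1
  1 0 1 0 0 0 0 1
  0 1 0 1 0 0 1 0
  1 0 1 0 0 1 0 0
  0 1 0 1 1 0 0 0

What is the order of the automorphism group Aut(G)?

G is 3-regular and bipartite on 2^3 = 8 vertices with girth 4; it is the hypercube graph Q_3. Aut(Q_3) consists of the signed permutations of the 3 coordinate axes: 3! permutations times 2^3 sign flips, so |Aut| = 2^3·3! = 48.

48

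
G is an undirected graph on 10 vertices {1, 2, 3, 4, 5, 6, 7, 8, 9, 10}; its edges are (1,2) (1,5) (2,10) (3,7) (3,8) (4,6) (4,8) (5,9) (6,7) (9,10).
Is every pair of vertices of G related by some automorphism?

Yes

G has two connected components, {3, 4, 6, 7, 8} and {1, 2, 5, 9, 10}; each is 2-regular, so G = C_5 ⊔ C_5. With two isomorphic components, Aut(G) = Aut(C_5) ≀ S_2 = (D_5 × D_5) ⋊ Z_2: permute each cycle by D_5, then optionally swap the two cycles. Order 2·(2·5)² = 200. Under this action every vertex can be carried to every other, so G is vertex-transitive.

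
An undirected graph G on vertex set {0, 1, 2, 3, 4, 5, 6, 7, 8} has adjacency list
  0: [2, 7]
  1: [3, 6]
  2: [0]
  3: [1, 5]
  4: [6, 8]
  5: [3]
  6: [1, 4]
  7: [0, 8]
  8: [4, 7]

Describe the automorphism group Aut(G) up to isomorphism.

the cyclic group of order 2

The degree sequence is [2, 2, 1, 2, 2, 1, 2, 2, 2]; the two degree-1 vertices 2 and 5 are the ends of a path, so G = P_9. A path has exactly one nontrivial symmetry — reversal — giving Aut(G) of order 2.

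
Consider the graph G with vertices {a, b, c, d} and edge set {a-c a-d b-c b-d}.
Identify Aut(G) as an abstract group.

G is 2-regular and bipartite on 2^2 = 4 vertices with girth 4; it is the hypercube graph Q_2. The symmetry group of the 2-cube is the hyperoctahedral group B_2 = Z_2 ≀ S_2, of order 2^2·2! = 8.

D_4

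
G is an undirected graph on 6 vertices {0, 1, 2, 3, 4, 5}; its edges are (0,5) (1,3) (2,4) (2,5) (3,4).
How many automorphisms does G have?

The degree sequence is [1, 1, 2, 2, 2, 2]; the two degree-1 vertices 0 and 1 are the ends of a path, so G = P_6. The only nontrivial automorphism of a path is the end-to-end reflection, so Aut(G) ≅ Z_2.

2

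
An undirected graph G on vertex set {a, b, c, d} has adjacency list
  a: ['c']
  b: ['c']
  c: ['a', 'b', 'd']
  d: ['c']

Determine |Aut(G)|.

Vertex c has degree 3 and every other vertex has degree 1, so G is the star K_{1,3} with centre c. Any automorphism fixes the centre and permutes the 3 leaves freely, so Aut(G) ≅ S_3 of order 3! = 6.

6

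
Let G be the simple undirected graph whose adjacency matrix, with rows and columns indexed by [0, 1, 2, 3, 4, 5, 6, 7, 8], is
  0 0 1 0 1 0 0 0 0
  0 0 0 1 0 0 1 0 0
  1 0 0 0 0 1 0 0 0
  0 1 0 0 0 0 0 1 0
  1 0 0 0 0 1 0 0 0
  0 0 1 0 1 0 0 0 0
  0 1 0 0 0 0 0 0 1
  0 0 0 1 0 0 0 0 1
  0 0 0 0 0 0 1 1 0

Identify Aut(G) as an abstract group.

G has two connected components, {1, 3, 6, 7, 8} and {0, 2, 4, 5}; each is 2-regular, so G = C_5 ⊔ C_4. No automorphism exchanges components of different sizes, hence Aut(G) is the direct product D_5 × D_4, order 80.

D_5 × D_4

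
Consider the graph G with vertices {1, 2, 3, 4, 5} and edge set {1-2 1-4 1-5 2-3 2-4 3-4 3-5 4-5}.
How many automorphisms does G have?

8

Vertex 4 is the unique vertex of degree 4; the remaining 4 vertices each have degree 3 and induce a cycle, so G is the wheel on 5 vertices with hub 4. Every automorphism fixes the hub and acts on the rim 4-cycle, so Aut(G) ≅ Aut(C_4) = D_4 of order 8.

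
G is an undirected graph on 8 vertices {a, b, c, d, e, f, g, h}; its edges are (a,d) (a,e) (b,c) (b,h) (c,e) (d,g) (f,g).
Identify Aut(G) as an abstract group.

The degree sequence is [2, 2, 2, 2, 2, 1, 2, 1]; the two degree-1 vertices f and h are the ends of a path, so G = P_8. A path has exactly one nontrivial symmetry — reversal — giving Aut(G) of order 2.

the cyclic group of order 2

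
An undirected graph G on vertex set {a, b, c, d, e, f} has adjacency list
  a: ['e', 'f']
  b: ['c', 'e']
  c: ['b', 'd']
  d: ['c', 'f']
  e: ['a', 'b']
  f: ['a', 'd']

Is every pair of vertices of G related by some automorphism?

G is 2-regular and connected on 6 vertices, i.e. the cycle C_6. The automorphisms of the 6-cycle are exactly the symmetries of a regular 6-gon: the dihedral group D_6, |D_6| = 12. Under this action every vertex can be carried to every other, so G is vertex-transitive.

Yes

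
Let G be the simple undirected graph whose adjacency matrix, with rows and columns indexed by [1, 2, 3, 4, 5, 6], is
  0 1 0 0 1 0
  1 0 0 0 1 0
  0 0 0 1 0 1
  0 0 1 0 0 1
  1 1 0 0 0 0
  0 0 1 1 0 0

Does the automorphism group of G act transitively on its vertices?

Yes

G has two connected components, {3, 4, 6} and {1, 2, 5}; each is 2-regular, so G = C_3 ⊔ C_3. With two isomorphic components, Aut(G) = Aut(C_3) ≀ S_2 = (D_3 × D_3) ⋊ Z_2: permute each cycle by D_3, then optionally swap the two cycles. Order 2·(2·3)² = 72. This group acts transitively on the 6 vertices.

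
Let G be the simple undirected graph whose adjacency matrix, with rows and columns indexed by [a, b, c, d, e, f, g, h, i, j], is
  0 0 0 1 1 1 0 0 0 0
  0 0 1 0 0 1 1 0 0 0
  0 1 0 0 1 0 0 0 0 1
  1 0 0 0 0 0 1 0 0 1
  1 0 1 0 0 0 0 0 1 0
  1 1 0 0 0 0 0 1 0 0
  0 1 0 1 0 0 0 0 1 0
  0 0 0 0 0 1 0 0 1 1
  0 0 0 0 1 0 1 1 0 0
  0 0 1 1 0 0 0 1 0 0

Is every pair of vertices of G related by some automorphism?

G is 3-regular on 10 vertices with no triangles and no 4-cycles (girth 5): this is the Petersen graph. Viewing the Petersen graph as the Kneser graph K(5,2) — vertices are 2-subsets of {1,…,5}, edges join disjoint pairs — its automorphisms are exactly the permutations of the 5-element set, so Aut ≅ S_5 of order 120. This group acts transitively on the 10 vertices.

Yes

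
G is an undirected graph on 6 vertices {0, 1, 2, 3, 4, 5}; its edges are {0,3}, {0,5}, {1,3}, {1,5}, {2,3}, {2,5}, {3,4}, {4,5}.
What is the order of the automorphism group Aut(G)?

48

The vertices split by degree into {3, 5} (degree 4) and {0, 1, 2, 4} (degree 2); every edge runs between the two parts, so G is the complete bipartite graph K_{2,4}. Automorphisms preserve the bipartition setwise (since the parts differ in size) and act as S_2 × S_4 within it; |Aut| = 48.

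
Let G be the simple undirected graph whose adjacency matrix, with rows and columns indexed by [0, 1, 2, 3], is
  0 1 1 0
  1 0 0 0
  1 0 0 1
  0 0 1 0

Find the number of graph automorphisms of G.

The degree sequence is [2, 1, 2, 1]; the two degree-1 vertices 1 and 3 are the ends of a path, so G = P_4. A path has exactly one nontrivial symmetry — reversal — giving Aut(G) of order 2.

2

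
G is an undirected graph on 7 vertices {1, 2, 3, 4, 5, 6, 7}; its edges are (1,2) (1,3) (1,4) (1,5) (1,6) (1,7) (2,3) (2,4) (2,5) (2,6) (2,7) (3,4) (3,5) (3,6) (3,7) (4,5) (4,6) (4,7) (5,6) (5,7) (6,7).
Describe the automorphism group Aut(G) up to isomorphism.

the symmetric group on 7 letters

Every vertex has degree 6, so G is the complete graph K_7. Any permutation of the 7 vertices preserves K_7, so Aut(K_7) = S_7 of order 7! = 5040.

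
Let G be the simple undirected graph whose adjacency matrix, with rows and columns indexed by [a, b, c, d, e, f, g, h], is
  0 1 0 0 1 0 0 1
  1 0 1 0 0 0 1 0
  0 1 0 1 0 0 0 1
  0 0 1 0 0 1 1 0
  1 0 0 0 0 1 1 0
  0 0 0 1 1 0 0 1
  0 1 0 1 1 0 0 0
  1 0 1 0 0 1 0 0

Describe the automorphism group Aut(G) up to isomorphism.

the hyperoctahedral group B_3

G is 3-regular and bipartite on 2^3 = 8 vertices with girth 4; it is the hypercube graph Q_3. Aut(Q_3) consists of the signed permutations of the 3 coordinate axes: 3! permutations times 2^3 sign flips, so |Aut| = 2^3·3! = 48.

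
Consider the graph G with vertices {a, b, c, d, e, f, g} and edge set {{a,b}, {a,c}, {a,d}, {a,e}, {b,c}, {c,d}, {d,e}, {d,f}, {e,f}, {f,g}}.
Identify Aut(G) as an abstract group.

Degrees alone do not determine every vertex (e.g. a and d both have degree 4), but their neighbour-degree multisets differ: N(a) has degrees [2, 3, 3, 4] while N(d) has degrees [3, 3, 3, 4]. Repeating this refinement separates all vertices, so the only automorphism is the identity.

1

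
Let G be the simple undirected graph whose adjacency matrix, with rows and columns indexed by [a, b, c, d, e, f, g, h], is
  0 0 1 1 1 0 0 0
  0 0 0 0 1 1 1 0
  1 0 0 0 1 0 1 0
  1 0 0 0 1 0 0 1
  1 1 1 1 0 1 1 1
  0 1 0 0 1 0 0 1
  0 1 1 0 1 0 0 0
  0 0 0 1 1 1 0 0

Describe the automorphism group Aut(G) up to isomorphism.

Vertex e is the unique vertex of degree 7; the remaining 7 vertices each have degree 3 and induce a cycle, so G is the wheel on 8 vertices with hub e. With the hub fixed, the remaining symmetry is that of the rim cycle C_7, giving the dihedral group D_7.

D_7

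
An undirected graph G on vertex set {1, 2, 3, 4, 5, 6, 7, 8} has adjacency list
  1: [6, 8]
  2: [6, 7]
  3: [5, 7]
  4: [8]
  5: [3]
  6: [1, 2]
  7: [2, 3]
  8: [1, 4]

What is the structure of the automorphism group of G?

The degree sequence is [2, 2, 2, 1, 1, 2, 2, 2]; the two degree-1 vertices 4 and 5 are the ends of a path, so G = P_8. The only nontrivial automorphism of a path is the end-to-end reflection, so Aut(G) ≅ Z_2.

the cyclic group of order 2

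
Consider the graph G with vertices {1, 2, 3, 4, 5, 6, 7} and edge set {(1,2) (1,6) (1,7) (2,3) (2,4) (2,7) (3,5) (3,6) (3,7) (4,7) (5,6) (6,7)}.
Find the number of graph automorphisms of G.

The degree sequence is [3, 4, 4, 2, 2, 4, 5]. Checking the degree-preserving permutations of the vertex set shows that none except the identity preserves every edge, so Aut(G) is trivial.

1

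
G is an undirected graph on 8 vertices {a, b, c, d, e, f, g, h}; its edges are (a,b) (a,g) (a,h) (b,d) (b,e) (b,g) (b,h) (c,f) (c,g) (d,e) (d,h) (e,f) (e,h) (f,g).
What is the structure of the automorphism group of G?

The degree sequence is [3, 5, 2, 3, 4, 3, 4, 4]. Checking the degree-preserving permutations of the vertex set shows that none except the identity preserves every edge, so Aut(G) is trivial.

{e}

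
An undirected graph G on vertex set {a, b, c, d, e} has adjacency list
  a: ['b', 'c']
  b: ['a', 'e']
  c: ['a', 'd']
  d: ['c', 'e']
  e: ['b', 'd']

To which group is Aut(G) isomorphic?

the dihedral group of order 10

G is 2-regular and connected on 5 vertices, i.e. the cycle C_5. C_5 has 5 rotations and 5 reflections, so Aut(C_5) ≅ D_5 of order 10.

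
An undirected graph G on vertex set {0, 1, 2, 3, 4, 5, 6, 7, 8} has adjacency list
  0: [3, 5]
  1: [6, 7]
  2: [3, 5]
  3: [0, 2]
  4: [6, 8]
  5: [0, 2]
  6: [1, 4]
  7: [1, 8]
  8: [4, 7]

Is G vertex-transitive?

G has two connected components, {1, 4, 6, 7, 8} and {0, 2, 3, 5}; each is 2-regular, so G = C_5 ⊔ C_4. The orbit of 0 under Aut(G) is {0, 2, 3, 5}, which does not contain 1, so G is not vertex-transitive.

No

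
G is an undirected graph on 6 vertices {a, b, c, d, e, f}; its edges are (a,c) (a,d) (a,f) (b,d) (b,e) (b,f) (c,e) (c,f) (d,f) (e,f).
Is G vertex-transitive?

Vertex f is the only vertex of degree 5, so every automorphism fixes it; G is not vertex-transitive.

No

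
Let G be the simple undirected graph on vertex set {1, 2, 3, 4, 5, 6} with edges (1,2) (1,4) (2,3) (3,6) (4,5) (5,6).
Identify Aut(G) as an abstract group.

the dihedral group of order 12

Every vertex has degree 2 and the graph is connected, so G is the 6-cycle C_6. The automorphisms of the 6-cycle are exactly the symmetries of a regular 6-gon: the dihedral group D_6, |D_6| = 12.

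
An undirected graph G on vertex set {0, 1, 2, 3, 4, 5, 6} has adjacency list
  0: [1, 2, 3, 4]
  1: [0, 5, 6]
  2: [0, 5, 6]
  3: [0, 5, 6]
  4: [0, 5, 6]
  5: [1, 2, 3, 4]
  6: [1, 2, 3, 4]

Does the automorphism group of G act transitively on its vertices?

Automorphisms preserve degree, but G has vertices of degree 3 and vertices of degree 4; no automorphism maps one to the other, so G is not vertex-transitive.

No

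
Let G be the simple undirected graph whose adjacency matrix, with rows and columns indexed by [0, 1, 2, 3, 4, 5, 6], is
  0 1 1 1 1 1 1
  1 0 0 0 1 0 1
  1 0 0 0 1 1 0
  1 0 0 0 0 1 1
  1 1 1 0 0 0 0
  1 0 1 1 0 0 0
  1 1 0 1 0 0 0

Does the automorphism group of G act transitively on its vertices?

No

Vertex 0 is the only vertex of degree 6, so every automorphism fixes it; G is not vertex-transitive.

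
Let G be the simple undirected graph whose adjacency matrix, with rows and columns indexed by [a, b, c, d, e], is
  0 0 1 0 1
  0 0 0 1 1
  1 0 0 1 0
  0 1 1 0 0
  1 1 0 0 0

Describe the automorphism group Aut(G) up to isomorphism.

G is 2-regular and connected on 5 vertices, i.e. the cycle C_5. The automorphisms of the 5-cycle are exactly the symmetries of a regular 5-gon: the dihedral group D_5, |D_5| = 10.

the dihedral group of order 10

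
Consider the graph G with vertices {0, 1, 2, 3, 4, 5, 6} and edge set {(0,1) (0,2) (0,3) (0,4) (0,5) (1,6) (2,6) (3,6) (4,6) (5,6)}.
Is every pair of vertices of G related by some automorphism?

Automorphisms preserve degree, but G has vertices of degree 2 and vertices of degree 5; no automorphism maps one to the other, so G is not vertex-transitive.

No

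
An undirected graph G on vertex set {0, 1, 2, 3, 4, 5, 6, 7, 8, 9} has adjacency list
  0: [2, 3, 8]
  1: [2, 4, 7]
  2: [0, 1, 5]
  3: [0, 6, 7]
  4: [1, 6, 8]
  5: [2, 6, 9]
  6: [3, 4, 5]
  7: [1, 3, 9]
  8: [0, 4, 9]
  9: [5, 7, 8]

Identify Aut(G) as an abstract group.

G is 3-regular on 10 vertices with no triangles and no 4-cycles (girth 5): this is the Petersen graph. Viewing the Petersen graph as the Kneser graph K(5,2) — vertices are 2-subsets of {1,…,5}, edges join disjoint pairs — its automorphisms are exactly the permutations of the 5-element set, so Aut ≅ S_5 of order 120.

the symmetric group S_5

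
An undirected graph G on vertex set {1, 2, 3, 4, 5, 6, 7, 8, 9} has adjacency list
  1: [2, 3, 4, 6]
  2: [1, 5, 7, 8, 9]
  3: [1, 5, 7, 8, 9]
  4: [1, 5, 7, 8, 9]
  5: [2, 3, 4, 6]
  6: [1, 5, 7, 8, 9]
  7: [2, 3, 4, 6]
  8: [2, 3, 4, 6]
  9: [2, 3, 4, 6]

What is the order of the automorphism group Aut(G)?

2880

The vertices split by degree into {2, 3, 4, 6} (degree 5) and {1, 5, 7, 8, 9} (degree 4); every edge runs between the two parts, so G is the complete bipartite graph K_{4,5}. Automorphisms preserve the bipartition setwise (since the parts differ in size) and act as S_5 × S_4 within it; |Aut| = 2880.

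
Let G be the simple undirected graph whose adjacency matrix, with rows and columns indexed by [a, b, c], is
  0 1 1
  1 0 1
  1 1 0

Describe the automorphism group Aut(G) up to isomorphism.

the symmetric group on 3 letters

Every vertex has degree 2, so G is the complete graph K_3. Every bijection on the vertex set is an automorphism of K_3; hence Aut(K_3) ≅ S_3, order 6.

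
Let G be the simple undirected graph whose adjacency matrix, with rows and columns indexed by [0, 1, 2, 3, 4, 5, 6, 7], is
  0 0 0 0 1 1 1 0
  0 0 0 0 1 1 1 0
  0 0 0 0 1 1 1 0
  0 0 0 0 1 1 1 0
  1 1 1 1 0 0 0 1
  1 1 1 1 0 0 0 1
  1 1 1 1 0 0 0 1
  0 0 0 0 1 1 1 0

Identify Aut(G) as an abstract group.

S_5 × S_3

The vertices split by degree into {4, 5, 6} (degree 5) and {0, 1, 2, 3, 7} (degree 3); every edge runs between the two parts, so G is the complete bipartite graph K_{3,5}. The parts have unequal sizes, so no automorphism swaps them; each part is permuted independently, giving S_5 × S_3 of order 5!·3! = 720.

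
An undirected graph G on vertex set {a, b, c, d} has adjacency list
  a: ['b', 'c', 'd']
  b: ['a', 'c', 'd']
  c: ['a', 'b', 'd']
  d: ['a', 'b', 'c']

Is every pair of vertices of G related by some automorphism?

Yes

Every vertex has degree 3, so G is the complete graph K_4. Any permutation of the 4 vertices preserves K_4, so Aut(K_4) = S_4 of order 4! = 24. This group acts transitively on the 4 vertices.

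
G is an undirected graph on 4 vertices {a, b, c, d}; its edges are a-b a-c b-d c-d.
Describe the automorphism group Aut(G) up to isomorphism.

G is 2-regular and connected on 4 vertices, i.e. the cycle C_4. The automorphisms of the 4-cycle are exactly the symmetries of a regular 4-gon: the dihedral group D_4, |D_4| = 8.

the dihedral group of order 8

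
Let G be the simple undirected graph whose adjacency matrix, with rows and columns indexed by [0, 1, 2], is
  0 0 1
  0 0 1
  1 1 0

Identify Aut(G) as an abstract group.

the cyclic group of order 2

The degree sequence is [1, 1, 2]; the two degree-1 vertices 0 and 1 are the ends of a path, so G = P_3. The only nontrivial automorphism of a path is the end-to-end reflection, so Aut(G) ≅ Z_2.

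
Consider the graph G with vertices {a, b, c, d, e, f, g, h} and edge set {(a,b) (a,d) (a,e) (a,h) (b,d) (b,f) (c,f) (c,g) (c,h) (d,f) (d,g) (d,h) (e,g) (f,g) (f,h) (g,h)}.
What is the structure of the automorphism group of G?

The degree sequence is [4, 3, 3, 5, 2, 5, 5, 5]. Checking the degree-preserving permutations of the vertex set shows that none except the identity preserves every edge, so Aut(G) is trivial.

the trivial group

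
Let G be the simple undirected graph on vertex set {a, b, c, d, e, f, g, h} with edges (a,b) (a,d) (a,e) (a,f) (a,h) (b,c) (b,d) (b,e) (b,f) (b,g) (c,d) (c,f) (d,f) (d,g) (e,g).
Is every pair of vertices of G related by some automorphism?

Vertex b is the only vertex of degree 6, so every automorphism fixes it; G is not vertex-transitive.

No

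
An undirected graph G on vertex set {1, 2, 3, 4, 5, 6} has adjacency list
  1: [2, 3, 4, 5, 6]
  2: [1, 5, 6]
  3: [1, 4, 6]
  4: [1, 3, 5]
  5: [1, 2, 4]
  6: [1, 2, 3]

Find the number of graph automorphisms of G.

Vertex 1 is the unique vertex of degree 5; the remaining 5 vertices each have degree 3 and induce a cycle, so G is the wheel on 6 vertices with hub 1. With the hub fixed, the remaining symmetry is that of the rim cycle C_5, giving the dihedral group D_5.

10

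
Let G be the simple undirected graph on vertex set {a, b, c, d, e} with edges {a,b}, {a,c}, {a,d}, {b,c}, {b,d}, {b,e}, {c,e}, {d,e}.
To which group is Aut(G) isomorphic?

Vertex b is the unique vertex of degree 4; the remaining 4 vertices each have degree 3 and induce a cycle, so G is the wheel on 5 vertices with hub b. Every automorphism fixes the hub and acts on the rim 4-cycle, so Aut(G) ≅ Aut(C_4) = D_4 of order 8.

the dihedral group of order 8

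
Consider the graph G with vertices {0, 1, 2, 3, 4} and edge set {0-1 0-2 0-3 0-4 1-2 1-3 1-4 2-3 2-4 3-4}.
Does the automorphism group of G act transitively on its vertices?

Every vertex has degree 4, so G is the complete graph K_5. Any permutation of the 5 vertices preserves K_5, so Aut(K_5) = S_5 of order 5! = 120. This group acts transitively on the 5 vertices.

Yes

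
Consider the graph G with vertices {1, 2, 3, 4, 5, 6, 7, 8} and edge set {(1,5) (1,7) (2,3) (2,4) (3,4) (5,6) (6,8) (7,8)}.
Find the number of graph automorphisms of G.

G has two connected components, {1, 5, 6, 7, 8} and {2, 3, 4}; each is 2-regular, so G = C_5 ⊔ C_3. The components are non-isomorphic (different sizes), so Aut(G) = Aut(C_5) × Aut(C_3) = D_5 × D_3 of order 10·6 = 60.

60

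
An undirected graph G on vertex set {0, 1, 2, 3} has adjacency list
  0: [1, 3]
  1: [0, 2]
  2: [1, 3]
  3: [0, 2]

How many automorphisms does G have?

G is 2-regular and bipartite with parts {1, 3} and {0, 2} (each part is independent and every cross-pair is an edge), so G = K_{2,2}. Each part can be permuted independently (S_2 × S_2) and the two equal-size parts can also be swapped, giving (S_2 × S_2) ⋊ Z_2 of order 2·(2!)² = 8.

8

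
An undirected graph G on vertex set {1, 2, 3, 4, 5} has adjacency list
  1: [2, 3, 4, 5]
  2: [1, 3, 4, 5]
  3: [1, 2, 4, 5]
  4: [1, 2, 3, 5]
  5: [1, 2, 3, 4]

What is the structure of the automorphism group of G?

Every vertex has degree 4, so G is the complete graph K_5. Any permutation of the 5 vertices preserves K_5, so Aut(K_5) = S_5 of order 5! = 120.

S_5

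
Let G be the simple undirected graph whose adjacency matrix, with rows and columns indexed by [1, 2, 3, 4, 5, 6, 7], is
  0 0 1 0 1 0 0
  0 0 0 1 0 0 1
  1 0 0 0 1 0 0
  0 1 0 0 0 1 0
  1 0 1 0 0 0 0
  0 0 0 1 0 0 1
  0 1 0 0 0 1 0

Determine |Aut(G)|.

G has two connected components, {2, 4, 6, 7} and {1, 3, 5}; each is 2-regular, so G = C_4 ⊔ C_3. No automorphism exchanges components of different sizes, hence Aut(G) is the direct product D_4 × D_3, order 48.

48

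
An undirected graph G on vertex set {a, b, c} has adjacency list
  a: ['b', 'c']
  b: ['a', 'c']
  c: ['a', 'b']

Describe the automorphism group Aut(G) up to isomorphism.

All 3 vertices are pairwise adjacent: G = K_3. Any permutation of the 3 vertices preserves K_3, so Aut(K_3) = S_3 of order 3! = 6.

S_3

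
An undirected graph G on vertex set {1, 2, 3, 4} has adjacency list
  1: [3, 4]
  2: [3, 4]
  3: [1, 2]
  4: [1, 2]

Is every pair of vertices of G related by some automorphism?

Yes

G is 2-regular and bipartite with parts {1, 2} and {3, 4} (each part is independent and every cross-pair is an edge), so G = K_{2,2}. Each part can be permuted independently (S_2 × S_2) and the two equal-size parts can also be swapped, giving (S_2 × S_2) ⋊ Z_2 of order 2·(2!)² = 8. This group acts transitively on the 4 vertices.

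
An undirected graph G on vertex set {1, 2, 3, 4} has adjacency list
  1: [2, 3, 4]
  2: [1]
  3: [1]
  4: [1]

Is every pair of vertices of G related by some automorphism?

Vertex 1 is the only vertex of degree 3, so every automorphism fixes it; G is not vertex-transitive.

No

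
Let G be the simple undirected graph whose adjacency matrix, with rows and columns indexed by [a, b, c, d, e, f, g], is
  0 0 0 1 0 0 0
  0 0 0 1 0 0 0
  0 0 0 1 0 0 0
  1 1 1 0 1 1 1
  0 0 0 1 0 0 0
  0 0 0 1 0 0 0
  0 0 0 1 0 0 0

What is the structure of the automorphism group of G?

Vertex d has degree 6 and every other vertex has degree 1, so G is the star K_{1,6} with centre d. Any automorphism fixes the centre and permutes the 6 leaves freely, so Aut(G) ≅ S_6 of order 6! = 720.

S_6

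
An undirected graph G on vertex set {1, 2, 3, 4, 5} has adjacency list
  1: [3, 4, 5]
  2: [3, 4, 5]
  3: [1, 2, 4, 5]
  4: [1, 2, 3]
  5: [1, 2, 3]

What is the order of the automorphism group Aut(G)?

Vertex 3 is the unique vertex of degree 4; the remaining 4 vertices each have degree 3 and induce a cycle, so G is the wheel on 5 vertices with hub 3. With the hub fixed, the remaining symmetry is that of the rim cycle C_4, giving the dihedral group D_4.

8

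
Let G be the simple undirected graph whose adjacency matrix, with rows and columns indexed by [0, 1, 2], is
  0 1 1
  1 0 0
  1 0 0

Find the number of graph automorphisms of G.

2

The degree sequence is [2, 1, 1]; the two degree-1 vertices 1 and 2 are the ends of a path, so G = P_3. The only nontrivial automorphism of a path is the end-to-end reflection, so Aut(G) ≅ Z_2.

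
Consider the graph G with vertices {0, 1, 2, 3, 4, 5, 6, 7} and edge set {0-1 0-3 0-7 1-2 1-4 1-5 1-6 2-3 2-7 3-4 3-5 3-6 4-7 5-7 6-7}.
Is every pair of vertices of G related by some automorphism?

No

Automorphisms preserve degree, but G has vertices of degree 3 and vertices of degree 5; no automorphism maps one to the other, so G is not vertex-transitive.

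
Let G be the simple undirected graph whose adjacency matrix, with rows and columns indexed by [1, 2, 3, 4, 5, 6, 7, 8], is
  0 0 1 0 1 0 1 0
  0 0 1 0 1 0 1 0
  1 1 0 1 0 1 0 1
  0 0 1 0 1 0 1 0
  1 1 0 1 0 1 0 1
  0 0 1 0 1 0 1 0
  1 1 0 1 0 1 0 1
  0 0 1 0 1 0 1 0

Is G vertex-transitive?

No

Automorphisms preserve degree, but G has vertices of degree 3 and vertices of degree 5; no automorphism maps one to the other, so G is not vertex-transitive.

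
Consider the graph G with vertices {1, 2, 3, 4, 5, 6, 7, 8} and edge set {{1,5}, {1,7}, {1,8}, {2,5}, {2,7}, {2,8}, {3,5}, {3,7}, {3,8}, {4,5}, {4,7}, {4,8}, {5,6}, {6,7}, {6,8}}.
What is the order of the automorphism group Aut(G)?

720

The vertices split by degree into {5, 7, 8} (degree 5) and {1, 2, 3, 4, 6} (degree 3); every edge runs between the two parts, so G is the complete bipartite graph K_{3,5}. The parts have unequal sizes, so no automorphism swaps them; each part is permuted independently, giving S_5 × S_3 of order 5!·3! = 720.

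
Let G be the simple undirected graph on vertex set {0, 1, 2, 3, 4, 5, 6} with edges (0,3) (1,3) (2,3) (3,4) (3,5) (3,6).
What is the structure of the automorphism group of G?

Vertex 3 has degree 6 and every other vertex has degree 1, so G is the star K_{1,6} with centre 3. Any automorphism fixes the centre and permutes the 6 leaves freely, so Aut(G) ≅ S_6 of order 6! = 720.

the symmetric group on 6 letters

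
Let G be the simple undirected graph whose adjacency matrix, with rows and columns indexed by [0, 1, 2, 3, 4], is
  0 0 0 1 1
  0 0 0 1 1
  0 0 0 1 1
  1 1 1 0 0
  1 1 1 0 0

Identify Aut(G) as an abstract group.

The vertices split by degree into {3, 4} (degree 3) and {0, 1, 2} (degree 2); every edge runs between the two parts, so G is the complete bipartite graph K_{2,3}. The parts have unequal sizes, so no automorphism swaps them; each part is permuted independently, giving S_3 × S_2 of order 3!·2! = 12.

S_3 × S_2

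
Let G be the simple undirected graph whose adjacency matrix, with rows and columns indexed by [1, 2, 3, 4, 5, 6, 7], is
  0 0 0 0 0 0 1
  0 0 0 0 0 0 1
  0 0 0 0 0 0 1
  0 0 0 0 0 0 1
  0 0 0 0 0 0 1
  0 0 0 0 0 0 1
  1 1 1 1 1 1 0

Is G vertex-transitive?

No

Vertex 7 is the only vertex of degree 6, so every automorphism fixes it; G is not vertex-transitive.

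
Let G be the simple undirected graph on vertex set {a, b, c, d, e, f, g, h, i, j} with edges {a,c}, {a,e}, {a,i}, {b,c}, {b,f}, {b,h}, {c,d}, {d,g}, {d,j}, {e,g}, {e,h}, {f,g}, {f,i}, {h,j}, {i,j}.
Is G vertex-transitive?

Yes

G is 3-regular on 10 vertices with no triangles and no 4-cycles (girth 5): this is the Petersen graph. It is a classical fact that the Petersen graph has automorphism group S_5 (order 120), arising from its description as the Kneser graph K(5,2). Under this action every vertex can be carried to every other, so G is vertex-transitive.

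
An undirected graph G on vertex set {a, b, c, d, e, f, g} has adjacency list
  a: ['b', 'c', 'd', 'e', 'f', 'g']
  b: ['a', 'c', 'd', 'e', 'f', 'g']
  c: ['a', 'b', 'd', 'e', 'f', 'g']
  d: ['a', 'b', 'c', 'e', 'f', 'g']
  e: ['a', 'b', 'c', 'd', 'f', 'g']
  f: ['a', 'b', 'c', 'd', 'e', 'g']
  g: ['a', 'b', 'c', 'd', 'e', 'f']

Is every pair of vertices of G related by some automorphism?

Every vertex has degree 6, so G is the complete graph K_7. Every bijection on the vertex set is an automorphism of K_7; hence Aut(K_7) ≅ S_7, order 5040. Under this action every vertex can be carried to every other, so G is vertex-transitive.

Yes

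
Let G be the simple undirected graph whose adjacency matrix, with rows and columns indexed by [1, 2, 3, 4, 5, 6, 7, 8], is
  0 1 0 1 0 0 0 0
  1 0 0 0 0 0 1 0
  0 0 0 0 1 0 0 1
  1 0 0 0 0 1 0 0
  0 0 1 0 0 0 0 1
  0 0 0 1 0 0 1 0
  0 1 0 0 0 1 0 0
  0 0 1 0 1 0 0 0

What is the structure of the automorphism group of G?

G has two connected components, {1, 2, 4, 6, 7} and {3, 5, 8}; each is 2-regular, so G = C_5 ⊔ C_3. No automorphism exchanges components of different sizes, hence Aut(G) is the direct product D_3 × D_5, order 60.

D_3 × D_5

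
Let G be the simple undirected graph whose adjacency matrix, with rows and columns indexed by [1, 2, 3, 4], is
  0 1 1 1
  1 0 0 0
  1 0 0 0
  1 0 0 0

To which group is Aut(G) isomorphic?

the symmetric group on 3 letters

Vertex 1 has degree 3 and every other vertex has degree 1, so G is the star K_{1,3} with centre 1. Any automorphism fixes the centre and permutes the 3 leaves freely, so Aut(G) ≅ S_3 of order 3! = 6.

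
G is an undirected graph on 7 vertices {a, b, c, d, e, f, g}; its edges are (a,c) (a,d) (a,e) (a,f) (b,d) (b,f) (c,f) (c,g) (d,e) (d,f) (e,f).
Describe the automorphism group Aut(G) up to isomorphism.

the trivial group

Degrees alone do not determine every vertex (e.g. a and d both have degree 4), but their neighbour-degree multisets differ: N(a) has degrees [3, 3, 4, 5] while N(d) has degrees [2, 3, 4, 5]. Repeating this refinement separates all vertices, so the only automorphism is the identity.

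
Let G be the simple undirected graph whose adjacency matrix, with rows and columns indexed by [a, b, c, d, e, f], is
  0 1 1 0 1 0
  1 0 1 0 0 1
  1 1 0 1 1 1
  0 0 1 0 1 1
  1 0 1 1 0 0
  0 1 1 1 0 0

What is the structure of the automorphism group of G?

Vertex c is the unique vertex of degree 5; the remaining 5 vertices each have degree 3 and induce a cycle, so G is the wheel on 6 vertices with hub c. Every automorphism fixes the hub and acts on the rim 5-cycle, so Aut(G) ≅ Aut(C_5) = D_5 of order 10.

the dihedral group of order 10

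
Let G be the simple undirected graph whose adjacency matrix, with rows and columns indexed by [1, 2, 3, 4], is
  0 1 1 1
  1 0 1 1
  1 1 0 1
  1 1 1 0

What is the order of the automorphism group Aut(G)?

24

Every vertex has degree 3, so G is the complete graph K_4. Every bijection on the vertex set is an automorphism of K_4; hence Aut(K_4) ≅ S_4, order 24.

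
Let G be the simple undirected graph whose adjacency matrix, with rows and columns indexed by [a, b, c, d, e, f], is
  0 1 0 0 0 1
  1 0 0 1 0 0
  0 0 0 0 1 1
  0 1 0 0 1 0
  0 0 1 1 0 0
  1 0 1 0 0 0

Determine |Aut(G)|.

Every vertex has degree 2 and the graph is connected, so G is the 6-cycle C_6. The automorphisms of the 6-cycle are exactly the symmetries of a regular 6-gon: the dihedral group D_6, |D_6| = 12.

12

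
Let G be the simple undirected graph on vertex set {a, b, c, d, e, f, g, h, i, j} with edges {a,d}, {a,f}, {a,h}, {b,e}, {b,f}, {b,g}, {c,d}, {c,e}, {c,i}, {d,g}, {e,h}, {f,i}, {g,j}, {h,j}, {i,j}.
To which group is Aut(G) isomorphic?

G is 3-regular on 10 vertices with no triangles and no 4-cycles (girth 5): this is the Petersen graph. It is a classical fact that the Petersen graph has automorphism group S_5 (order 120), arising from its description as the Kneser graph K(5,2).

the symmetric group S_5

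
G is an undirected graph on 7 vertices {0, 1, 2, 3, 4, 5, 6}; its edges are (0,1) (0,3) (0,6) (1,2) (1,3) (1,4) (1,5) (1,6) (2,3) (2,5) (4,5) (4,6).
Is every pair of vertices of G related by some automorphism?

No

Vertex 1 is the only vertex of degree 6, so every automorphism fixes it; G is not vertex-transitive.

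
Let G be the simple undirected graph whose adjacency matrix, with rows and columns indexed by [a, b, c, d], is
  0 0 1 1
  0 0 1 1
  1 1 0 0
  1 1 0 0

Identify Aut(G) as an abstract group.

G is 2-regular and connected on 4 vertices, i.e. the cycle C_4. The automorphisms of the 4-cycle are exactly the symmetries of a regular 4-gon: the dihedral group D_4, |D_4| = 8.

the dihedral group of order 8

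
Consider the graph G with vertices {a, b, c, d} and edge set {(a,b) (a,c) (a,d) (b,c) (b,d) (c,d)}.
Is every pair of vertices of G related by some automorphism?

All 4 vertices are pairwise adjacent: G = K_4. Every bijection on the vertex set is an automorphism of K_4; hence Aut(K_4) ≅ S_4, order 24. This group acts transitively on the 4 vertices.

Yes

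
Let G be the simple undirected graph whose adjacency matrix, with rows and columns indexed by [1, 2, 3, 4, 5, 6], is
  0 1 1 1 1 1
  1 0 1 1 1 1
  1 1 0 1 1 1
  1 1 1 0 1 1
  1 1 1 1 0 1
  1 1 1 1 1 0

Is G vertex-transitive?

Yes

Every vertex has degree 5, so G is the complete graph K_6. Any permutation of the 6 vertices preserves K_6, so Aut(K_6) = S_6 of order 6! = 720. This group acts transitively on the 6 vertices.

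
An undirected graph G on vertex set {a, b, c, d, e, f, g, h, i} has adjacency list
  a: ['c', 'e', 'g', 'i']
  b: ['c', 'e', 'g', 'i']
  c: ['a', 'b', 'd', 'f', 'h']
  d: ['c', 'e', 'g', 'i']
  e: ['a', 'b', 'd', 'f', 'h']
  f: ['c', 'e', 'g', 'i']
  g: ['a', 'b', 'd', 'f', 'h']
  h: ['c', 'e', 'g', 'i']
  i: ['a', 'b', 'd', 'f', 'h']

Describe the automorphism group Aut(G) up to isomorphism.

S_5 × S_4

The vertices split by degree into {c, e, g, i} (degree 5) and {a, b, d, f, h} (degree 4); every edge runs between the two parts, so G is the complete bipartite graph K_{4,5}. The parts have unequal sizes, so no automorphism swaps them; each part is permuted independently, giving S_5 × S_4 of order 5!·4! = 2880.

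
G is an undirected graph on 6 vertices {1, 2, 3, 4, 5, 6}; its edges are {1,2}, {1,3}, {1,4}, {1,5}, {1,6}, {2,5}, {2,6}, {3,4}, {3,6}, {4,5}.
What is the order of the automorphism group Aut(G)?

Vertex 1 is the unique vertex of degree 5; the remaining 5 vertices each have degree 3 and induce a cycle, so G is the wheel on 6 vertices with hub 1. Every automorphism fixes the hub and acts on the rim 5-cycle, so Aut(G) ≅ Aut(C_5) = D_5 of order 10.

10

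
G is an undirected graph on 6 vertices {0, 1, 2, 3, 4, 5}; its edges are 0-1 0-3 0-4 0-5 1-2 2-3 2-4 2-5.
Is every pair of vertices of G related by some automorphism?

Automorphisms preserve degree, but G has vertices of degree 2 and vertices of degree 4; no automorphism maps one to the other, so G is not vertex-transitive.

No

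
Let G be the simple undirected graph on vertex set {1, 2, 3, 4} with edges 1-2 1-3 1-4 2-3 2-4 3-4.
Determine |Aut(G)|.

24

All 4 vertices are pairwise adjacent: G = K_4. Any permutation of the 4 vertices preserves K_4, so Aut(K_4) = S_4 of order 4! = 24.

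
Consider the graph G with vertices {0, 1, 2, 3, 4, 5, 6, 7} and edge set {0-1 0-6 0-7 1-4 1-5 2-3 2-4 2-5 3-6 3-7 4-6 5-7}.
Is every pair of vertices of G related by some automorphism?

G is 3-regular and bipartite on 2^3 = 8 vertices with girth 4; it is the hypercube graph Q_3. Aut(Q_3) consists of the signed permutations of the 3 coordinate axes: 3! permutations times 2^3 sign flips, so |Aut| = 2^3·3! = 48. This group acts transitively on the 8 vertices.

Yes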